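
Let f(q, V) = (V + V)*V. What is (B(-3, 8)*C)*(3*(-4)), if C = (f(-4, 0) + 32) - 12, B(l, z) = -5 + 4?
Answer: 240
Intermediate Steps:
f(q, V) = 2*V**2 (f(q, V) = (2*V)*V = 2*V**2)
B(l, z) = -1
C = 20 (C = (2*0**2 + 32) - 12 = (2*0 + 32) - 12 = (0 + 32) - 12 = 32 - 12 = 20)
(B(-3, 8)*C)*(3*(-4)) = (-1*20)*(3*(-4)) = -20*(-12) = 240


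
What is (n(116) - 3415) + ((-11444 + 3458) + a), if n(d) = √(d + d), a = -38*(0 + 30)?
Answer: -12541 + 2*√58 ≈ -12526.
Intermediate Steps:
a = -1140 (a = -38*30 = -1140)
n(d) = √2*√d (n(d) = √(2*d) = √2*√d)
(n(116) - 3415) + ((-11444 + 3458) + a) = (√2*√116 - 3415) + ((-11444 + 3458) - 1140) = (√2*(2*√29) - 3415) + (-7986 - 1140) = (2*√58 - 3415) - 9126 = (-3415 + 2*√58) - 9126 = -12541 + 2*√58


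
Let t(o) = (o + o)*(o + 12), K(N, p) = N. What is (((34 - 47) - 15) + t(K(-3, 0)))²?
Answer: 6724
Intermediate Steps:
t(o) = 2*o*(12 + o) (t(o) = (2*o)*(12 + o) = 2*o*(12 + o))
(((34 - 47) - 15) + t(K(-3, 0)))² = (((34 - 47) - 15) + 2*(-3)*(12 - 3))² = ((-13 - 15) + 2*(-3)*9)² = (-28 - 54)² = (-82)² = 6724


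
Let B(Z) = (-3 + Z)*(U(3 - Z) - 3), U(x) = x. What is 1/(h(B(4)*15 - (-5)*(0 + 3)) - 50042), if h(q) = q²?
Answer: -1/48017 ≈ -2.0826e-5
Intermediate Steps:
B(Z) = -Z*(-3 + Z) (B(Z) = (-3 + Z)*((3 - Z) - 3) = (-3 + Z)*(-Z) = -Z*(-3 + Z))
1/(h(B(4)*15 - (-5)*(0 + 3)) - 50042) = 1/(((4*(3 - 1*4))*15 - (-5)*(0 + 3))² - 50042) = 1/(((4*(3 - 4))*15 - (-5)*3)² - 50042) = 1/(((4*(-1))*15 - 1*(-15))² - 50042) = 1/((-4*15 + 15)² - 50042) = 1/((-60 + 15)² - 50042) = 1/((-45)² - 50042) = 1/(2025 - 50042) = 1/(-48017) = -1/48017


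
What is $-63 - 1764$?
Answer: $-1827$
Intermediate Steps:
$-63 - 1764 = -1827$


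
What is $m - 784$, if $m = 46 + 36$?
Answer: $-702$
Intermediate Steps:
$m = 82$
$m - 784 = 82 - 784 = -702$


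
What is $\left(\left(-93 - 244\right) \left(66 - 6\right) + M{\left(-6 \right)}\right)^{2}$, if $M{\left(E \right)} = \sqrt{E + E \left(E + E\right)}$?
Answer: $\left(20220 - \sqrt{66}\right)^{2} \approx 4.0852 \cdot 10^{8}$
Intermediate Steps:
$M{\left(E \right)} = \sqrt{E + 2 E^{2}}$ ($M{\left(E \right)} = \sqrt{E + E 2 E} = \sqrt{E + 2 E^{2}}$)
$\left(\left(-93 - 244\right) \left(66 - 6\right) + M{\left(-6 \right)}\right)^{2} = \left(\left(-93 - 244\right) \left(66 - 6\right) + \sqrt{- 6 \left(1 + 2 \left(-6\right)\right)}\right)^{2} = \left(\left(-337\right) 60 + \sqrt{- 6 \left(1 - 12\right)}\right)^{2} = \left(-20220 + \sqrt{\left(-6\right) \left(-11\right)}\right)^{2} = \left(-20220 + \sqrt{66}\right)^{2}$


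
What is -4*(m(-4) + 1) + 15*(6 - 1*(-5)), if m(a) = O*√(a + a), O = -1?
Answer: 161 + 8*I*√2 ≈ 161.0 + 11.314*I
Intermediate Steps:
m(a) = -√2*√a (m(a) = -√(a + a) = -√(2*a) = -√2*√a)
-4*(m(-4) + 1) + 15*(6 - 1*(-5)) = -4*(-√2*√(-4) + 1) + 15*(6 - 1*(-5)) = -4*(-√2*2*I + 1) + 15*(6 + 5) = -4*(-2*I*√2 + 1) + 15*11 = -4*(1 - 2*I*√2) + 165 = (-4 + 8*I*√2) + 165 = 161 + 8*I*√2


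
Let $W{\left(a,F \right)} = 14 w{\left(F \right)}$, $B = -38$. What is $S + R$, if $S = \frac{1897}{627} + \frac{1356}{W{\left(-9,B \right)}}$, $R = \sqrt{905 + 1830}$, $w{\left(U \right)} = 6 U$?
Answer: $\frac{22829}{8778} + \sqrt{2735} \approx 54.898$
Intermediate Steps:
$W{\left(a,F \right)} = 84 F$ ($W{\left(a,F \right)} = 14 \cdot 6 F = 84 F$)
$R = \sqrt{2735} \approx 52.297$
$S = \frac{22829}{8778}$ ($S = \frac{1897}{627} + \frac{1356}{84 \left(-38\right)} = 1897 \cdot \frac{1}{627} + \frac{1356}{-3192} = \frac{1897}{627} + 1356 \left(- \frac{1}{3192}\right) = \frac{1897}{627} - \frac{113}{266} = \frac{22829}{8778} \approx 2.6007$)
$S + R = \frac{22829}{8778} + \sqrt{2735}$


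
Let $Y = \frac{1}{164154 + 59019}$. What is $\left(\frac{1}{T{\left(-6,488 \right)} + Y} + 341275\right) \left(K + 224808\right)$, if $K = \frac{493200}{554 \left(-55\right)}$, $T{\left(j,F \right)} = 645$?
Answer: $\frac{16823982042891623995944}{219302623771} \approx 7.6716 \cdot 10^{10}$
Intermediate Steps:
$Y = \frac{1}{223173} \approx 4.4808 \cdot 10^{-6}$
$K = - \frac{49320}{3047}$ ($K = \frac{493200}{-30470} = 493200 \left(- \frac{1}{30470}\right) = - \frac{49320}{3047} \approx -16.186$)
$\left(\frac{1}{T{\left(-6,488 \right)} + Y} + 341275\right) \left(K + 224808\right) = \left(\frac{1}{645 + \frac{1}{223173}} + 341275\right) \left(- \frac{49320}{3047} + 224808\right) = \left(\frac{1}{\frac{143946586}{223173}} + 341275\right) \frac{684940656}{3047} = \left(\frac{223173}{143946586} + 341275\right) \frac{684940656}{3047} = \frac{49125371360323}{143946586} \cdot \frac{684940656}{3047} = \frac{16823982042891623995944}{219302623771}$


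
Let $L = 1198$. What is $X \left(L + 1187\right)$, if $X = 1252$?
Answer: $2986020$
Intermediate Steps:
$X \left(L + 1187\right) = 1252 \left(1198 + 1187\right) = 1252 \cdot 2385 = 2986020$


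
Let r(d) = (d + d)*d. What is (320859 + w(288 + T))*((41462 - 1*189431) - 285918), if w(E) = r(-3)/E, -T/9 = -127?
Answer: -7378477382707/53 ≈ -1.3922e+11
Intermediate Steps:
T = 1143 (T = -9*(-127) = 1143)
r(d) = 2*d² (r(d) = (2*d)*d = 2*d²)
w(E) = 18/E (w(E) = (2*(-3)²)/E = (2*9)/E = 18/E)
(320859 + w(288 + T))*((41462 - 1*189431) - 285918) = (320859 + 18/(288 + 1143))*((41462 - 1*189431) - 285918) = (320859 + 18/1431)*((41462 - 189431) - 285918) = (320859 + 18*(1/1431))*(-147969 - 285918) = (320859 + 2/159)*(-433887) = (51016583/159)*(-433887) = -7378477382707/53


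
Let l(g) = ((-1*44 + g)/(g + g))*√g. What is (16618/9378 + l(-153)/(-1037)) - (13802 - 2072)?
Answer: -54993661/4689 - 197*I*√17/105774 ≈ -11728.0 - 0.0076791*I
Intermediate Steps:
l(g) = (-44 + g)/(2*√g) (l(g) = ((-44 + g)/((2*g)))*√g = ((-44 + g)*(1/(2*g)))*√g = ((-44 + g)/(2*g))*√g = (-44 + g)/(2*√g))
(16618/9378 + l(-153)/(-1037)) - (13802 - 2072) = (16618/9378 + ((-44 - 153)/(2*√(-153)))/(-1037)) - (13802 - 2072) = (16618*(1/9378) + ((½)*(-I*√17/51)*(-197))*(-1/1037)) - 1*11730 = (8309/4689 + (197*I*√17/102)*(-1/1037)) - 11730 = (8309/4689 - 197*I*√17/105774) - 11730 = -54993661/4689 - 197*I*√17/105774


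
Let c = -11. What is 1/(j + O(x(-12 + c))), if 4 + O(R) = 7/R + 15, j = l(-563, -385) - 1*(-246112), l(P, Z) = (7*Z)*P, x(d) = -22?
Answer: 22/38794969 ≈ 5.6708e-7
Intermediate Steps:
l(P, Z) = 7*P*Z
j = 1763397 (j = 7*(-563)*(-385) - 1*(-246112) = 1517285 + 246112 = 1763397)
O(R) = 11 + 7/R (O(R) = -4 + (7/R + 15) = -4 + (15 + 7/R) = 11 + 7/R)
1/(j + O(x(-12 + c))) = 1/(1763397 + (11 + 7/(-22))) = 1/(1763397 + (11 + 7*(-1/22))) = 1/(1763397 + (11 - 7/22)) = 1/(1763397 + 235/22) = 1/(38794969/22) = 22/38794969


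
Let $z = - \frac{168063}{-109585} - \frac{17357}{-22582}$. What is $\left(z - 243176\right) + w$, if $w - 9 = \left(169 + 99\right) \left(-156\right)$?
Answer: $- \frac{100743892924677}{353521210} \approx -2.8497 \cdot 10^{5}$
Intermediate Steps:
$w = -41799$ ($w = 9 + \left(169 + 99\right) \left(-156\right) = 9 + 268 \left(-156\right) = 9 - 41808 = -41799$)
$z = \frac{813895073}{353521210}$ ($z = \left(-168063\right) \left(- \frac{1}{109585}\right) - - \frac{17357}{22582} = \frac{24009}{15655} + \frac{17357}{22582} = \frac{813895073}{353521210} \approx 2.3023$)
$\left(z - 243176\right) + w = \left(\frac{813895073}{353521210} - 243176\right) - 41799 = - \frac{85967059867887}{353521210} - 41799 = - \frac{100743892924677}{353521210}$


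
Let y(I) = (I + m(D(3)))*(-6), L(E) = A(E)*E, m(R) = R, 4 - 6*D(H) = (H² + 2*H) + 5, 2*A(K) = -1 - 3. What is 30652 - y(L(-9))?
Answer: 30744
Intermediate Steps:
A(K) = -2 (A(K) = (-1 - 3)/2 = (½)*(-4) = -2)
D(H) = -⅙ - H/3 - H²/6 (D(H) = ⅔ - ((H² + 2*H) + 5)/6 = ⅔ - (5 + H² + 2*H)/6 = ⅔ + (-⅚ - H/3 - H²/6) = -⅙ - H/3 - H²/6)
L(E) = -2*E
y(I) = 16 - 6*I (y(I) = (I + (-⅙ - ⅓*3 - ⅙*3²))*(-6) = (I + (-⅙ - 1 - ⅙*9))*(-6) = (I + (-⅙ - 1 - 3/2))*(-6) = (I - 8/3)*(-6) = (-8/3 + I)*(-6) = 16 - 6*I)
30652 - y(L(-9)) = 30652 - (16 - (-12)*(-9)) = 30652 - (16 - 6*18) = 30652 - (16 - 108) = 30652 - 1*(-92) = 30652 + 92 = 30744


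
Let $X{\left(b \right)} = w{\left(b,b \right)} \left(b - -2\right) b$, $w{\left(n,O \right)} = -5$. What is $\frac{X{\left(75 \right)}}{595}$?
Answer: $- \frac{825}{17} \approx -48.529$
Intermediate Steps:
$X{\left(b \right)} = b \left(-10 - 5 b\right)$ ($X{\left(b \right)} = - 5 \left(b - -2\right) b = - 5 \left(b + 2\right) b = - 5 \left(2 + b\right) b = \left(-10 - 5 b\right) b = b \left(-10 - 5 b\right)$)
$\frac{X{\left(75 \right)}}{595} = \frac{\left(-5\right) 75 \left(2 + 75\right)}{595} = \left(-5\right) 75 \cdot 77 \cdot \frac{1}{595} = \left(-28875\right) \frac{1}{595} = - \frac{825}{17}$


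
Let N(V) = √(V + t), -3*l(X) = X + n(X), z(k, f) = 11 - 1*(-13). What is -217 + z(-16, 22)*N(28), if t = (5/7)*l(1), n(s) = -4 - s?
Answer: -217 + 32*√798/7 ≈ -87.862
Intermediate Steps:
z(k, f) = 24 (z(k, f) = 11 + 13 = 24)
l(X) = 4/3 (l(X) = -(X + (-4 - X))/3 = -⅓*(-4) = 4/3)
t = 20/21 (t = (5/7)*(4/3) = 20/21 ≈ 0.95238)
N(V) = √(20/21 + V) (N(V) = √(V + 20/21) = √(20/21 + V))
-217 + z(-16, 22)*N(28) = -217 + 24*(√(420 + 441*28)/21) = -217 + 24*(√(420 + 12348)/21) = -217 + 24*(√12768/21) = -217 + 24*((4*√798)/21) = -217 + 24*(4*√798/21) = -217 + 32*√798/7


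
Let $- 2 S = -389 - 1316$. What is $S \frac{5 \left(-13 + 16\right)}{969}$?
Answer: $\frac{8525}{646} \approx 13.197$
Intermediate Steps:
$S = \frac{1705}{2}$ ($S = - \frac{-389 - 1316}{2} = \left(- \frac{1}{2}\right) \left(-1705\right) = \frac{1705}{2} \approx 852.5$)
$S \frac{5 \left(-13 + 16\right)}{969} = \frac{1705 \frac{5 \left(-13 + 16\right)}{969}}{2} = \frac{1705 \cdot 5 \cdot 3 \cdot \frac{1}{969}}{2} = \frac{1705 \cdot 15 \cdot \frac{1}{969}}{2} = \frac{1705}{2} \cdot \frac{5}{323} = \frac{8525}{646}$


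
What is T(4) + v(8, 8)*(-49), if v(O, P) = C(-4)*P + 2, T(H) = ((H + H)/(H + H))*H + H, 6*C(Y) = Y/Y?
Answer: -466/3 ≈ -155.33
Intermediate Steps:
C(Y) = ⅙ (C(Y) = (Y/Y)/6 = (⅙)*1 = ⅙)
T(H) = 2*H (T(H) = ((2*H)/((2*H)))*H + H = ((2*H)*(1/(2*H)))*H + H = 1*H + H = H + H = 2*H)
v(O, P) = 2 + P/6 (v(O, P) = P/6 + 2 = 2 + P/6)
T(4) + v(8, 8)*(-49) = 2*4 + (2 + (⅙)*8)*(-49) = 8 + (2 + 4/3)*(-49) = 8 + (10/3)*(-49) = 8 - 490/3 = -466/3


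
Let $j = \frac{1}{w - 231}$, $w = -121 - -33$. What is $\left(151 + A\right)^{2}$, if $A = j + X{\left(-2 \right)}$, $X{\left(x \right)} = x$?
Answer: $\frac{2259100900}{101761} \approx 22200.0$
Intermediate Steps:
$w = -88$ ($w = -121 + 33 = -88$)
$j = - \frac{1}{319}$ ($j = \frac{1}{-88 - 231} = \frac{1}{-319} = - \frac{1}{319} \approx -0.0031348$)
$A = - \frac{639}{319}$ ($A = - \frac{1}{319} - 2 = - \frac{639}{319} \approx -2.0031$)
$\left(151 + A\right)^{2} = \left(151 - \frac{639}{319}\right)^{2} = \left(\frac{47530}{319}\right)^{2} = \frac{2259100900}{101761}$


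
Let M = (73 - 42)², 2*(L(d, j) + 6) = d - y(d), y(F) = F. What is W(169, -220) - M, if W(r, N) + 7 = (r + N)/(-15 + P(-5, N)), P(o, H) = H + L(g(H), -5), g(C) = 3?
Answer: -233237/241 ≈ -967.79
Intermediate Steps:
L(d, j) = -6 (L(d, j) = -6 + (d - d)/2 = -6 + (½)*0 = -6 + 0 = -6)
P(o, H) = -6 + H (P(o, H) = H - 6 = -6 + H)
W(r, N) = -7 + (N + r)/(-21 + N) (W(r, N) = -7 + (r + N)/(-15 + (-6 + N)) = -7 + (N + r)/(-21 + N))
M = 961 (M = 31² = 961)
W(169, -220) - M = (147 + 169 - 6*(-220))/(-21 - 220) - 1*961 = (147 + 169 + 1320)/(-241) - 961 = -1/241*1636 - 961 = -1636/241 - 961 = -233237/241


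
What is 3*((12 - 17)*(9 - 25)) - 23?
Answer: 217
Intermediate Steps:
3*((12 - 17)*(9 - 25)) - 23 = 3*(-5*(-16)) - 23 = 3*80 - 23 = 240 - 23 = 217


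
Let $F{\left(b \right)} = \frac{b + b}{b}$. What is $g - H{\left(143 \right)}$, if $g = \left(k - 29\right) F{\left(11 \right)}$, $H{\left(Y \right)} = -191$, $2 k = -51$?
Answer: $82$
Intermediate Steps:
$k = - \frac{51}{2}$ ($k = \frac{1}{2} \left(-51\right) = - \frac{51}{2} \approx -25.5$)
$F{\left(b \right)} = 2$ ($F{\left(b \right)} = \frac{2 b}{b} = 2$)
$g = -109$ ($g = \left(- \frac{51}{2} - 29\right) 2 = \left(- \frac{109}{2}\right) 2 = -109$)
$g - H{\left(143 \right)} = -109 - -191 = -109 + 191 = 82$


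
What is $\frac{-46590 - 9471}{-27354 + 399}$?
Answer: $\frac{6229}{2995} \approx 2.0798$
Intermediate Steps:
$\frac{-46590 - 9471}{-27354 + 399} = \frac{-46590 - 9471}{-26955} = \left(-56061\right) \left(- \frac{1}{26955}\right) = \frac{6229}{2995}$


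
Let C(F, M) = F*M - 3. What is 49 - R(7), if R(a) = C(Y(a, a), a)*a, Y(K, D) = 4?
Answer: -126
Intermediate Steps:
C(F, M) = -3 + F*M
R(a) = a*(-3 + 4*a) (R(a) = (-3 + 4*a)*a = a*(-3 + 4*a))
49 - R(7) = 49 - 7*(-3 + 4*7) = 49 - 7*(-3 + 28) = 49 - 7*25 = 49 - 1*175 = 49 - 175 = -126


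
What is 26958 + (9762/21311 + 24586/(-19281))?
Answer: 11076636135454/410897391 ≈ 26957.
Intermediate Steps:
26958 + (9762/21311 + 24586/(-19281)) = 26958 + (9762*(1/21311) + 24586*(-1/19281)) = 26958 + (9762/21311 - 24586/19281) = 26958 - 335731124/410897391 = 11076636135454/410897391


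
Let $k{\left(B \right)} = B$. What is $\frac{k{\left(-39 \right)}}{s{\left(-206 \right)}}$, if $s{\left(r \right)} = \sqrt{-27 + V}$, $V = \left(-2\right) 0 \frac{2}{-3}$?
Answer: $\frac{13 i \sqrt{3}}{3} \approx 7.5056 i$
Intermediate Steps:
$V = 0$ ($V = 0 \cdot 2 \left(- \frac{1}{3}\right) = 0 \left(- \frac{2}{3}\right) = 0$)
$s{\left(r \right)} = 3 i \sqrt{3}$ ($s{\left(r \right)} = \sqrt{-27 + 0} = \sqrt{-27} = 3 i \sqrt{3}$)
$\frac{k{\left(-39 \right)}}{s{\left(-206 \right)}} = - \frac{39}{3 i \sqrt{3}} = - 39 \left(- \frac{i \sqrt{3}}{9}\right) = \frac{13 i \sqrt{3}}{3}$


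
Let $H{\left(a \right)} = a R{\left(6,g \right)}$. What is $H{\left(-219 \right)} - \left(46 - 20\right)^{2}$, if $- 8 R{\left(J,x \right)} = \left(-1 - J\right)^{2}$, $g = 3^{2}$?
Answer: $\frac{5323}{8} \approx 665.38$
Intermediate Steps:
$g = 9$
$R{\left(J,x \right)} = - \frac{\left(-1 - J\right)^{2}}{8}$
$H{\left(a \right)} = - \frac{49 a}{8}$ ($H{\left(a \right)} = a \left(- \frac{\left(1 + 6\right)^{2}}{8}\right) = a \left(- \frac{7^{2}}{8}\right) = a \left(\left(- \frac{1}{8}\right) 49\right) = a \left(- \frac{49}{8}\right) = - \frac{49 a}{8}$)
$H{\left(-219 \right)} - \left(46 - 20\right)^{2} = \left(- \frac{49}{8}\right) \left(-219\right) - \left(46 - 20\right)^{2} = \frac{10731}{8} - 26^{2} = \frac{10731}{8} - 676 = \frac{5323}{8}$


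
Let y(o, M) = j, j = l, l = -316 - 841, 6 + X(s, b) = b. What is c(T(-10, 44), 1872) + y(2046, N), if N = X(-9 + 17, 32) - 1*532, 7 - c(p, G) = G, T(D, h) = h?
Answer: -3022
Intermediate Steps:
X(s, b) = -6 + b
c(p, G) = 7 - G
N = -506 (N = (-6 + 32) - 1*532 = 26 - 532 = -506)
l = -1157
j = -1157
y(o, M) = -1157
c(T(-10, 44), 1872) + y(2046, N) = (7 - 1*1872) - 1157 = (7 - 1872) - 1157 = -1865 - 1157 = -3022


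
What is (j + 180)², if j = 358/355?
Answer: 4129090564/126025 ≈ 32764.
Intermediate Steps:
j = 358/355 (j = 358*(1/355) = 358/355 ≈ 1.0085)
(j + 180)² = (358/355 + 180)² = (64258/355)² = 4129090564/126025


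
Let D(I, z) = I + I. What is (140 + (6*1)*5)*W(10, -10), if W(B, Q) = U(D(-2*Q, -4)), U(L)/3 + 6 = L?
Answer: 17340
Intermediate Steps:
D(I, z) = 2*I
U(L) = -18 + 3*L
W(B, Q) = -18 - 12*Q (W(B, Q) = -18 + 3*(2*(-2*Q)) = -18 + 3*(-4*Q) = -18 - 12*Q)
(140 + (6*1)*5)*W(10, -10) = (140 + (6*1)*5)*(-18 - 12*(-10)) = (140 + 6*5)*(-18 + 120) = (140 + 30)*102 = 170*102 = 17340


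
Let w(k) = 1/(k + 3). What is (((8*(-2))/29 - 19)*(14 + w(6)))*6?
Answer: -48006/29 ≈ -1655.4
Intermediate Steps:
w(k) = 1/(3 + k)
(((8*(-2))/29 - 19)*(14 + w(6)))*6 = (((8*(-2))/29 - 19)*(14 + 1/(3 + 6)))*6 = ((-16*1/29 - 19)*(14 + 1/9))*6 = ((-16/29 - 19)*(14 + ⅑))*6 = -567/29*127/9*6 = -8001/29*6 = -48006/29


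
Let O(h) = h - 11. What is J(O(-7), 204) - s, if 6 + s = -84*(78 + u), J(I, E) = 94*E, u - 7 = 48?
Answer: 30354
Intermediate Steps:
u = 55 (u = 7 + 48 = 55)
O(h) = -11 + h
s = -11178 (s = -6 - 84*(78 + 55) = -6 - 84*133 = -6 - 11172 = -11178)
J(O(-7), 204) - s = 94*204 - 1*(-11178) = 19176 + 11178 = 30354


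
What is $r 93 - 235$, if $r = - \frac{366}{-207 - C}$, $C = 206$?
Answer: $- \frac{63017}{413} \approx -152.58$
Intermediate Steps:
$r = \frac{366}{413}$ ($r = - \frac{366}{-207 - 206} = - \frac{366}{-413} = \left(-366\right) \left(- \frac{1}{413}\right) = \frac{366}{413} \approx 0.8862$)
$r 93 - 235 = \frac{366}{413} \cdot 93 - 235 = \frac{34038}{413} - 235 = - \frac{63017}{413}$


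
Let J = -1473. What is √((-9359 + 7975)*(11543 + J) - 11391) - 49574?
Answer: -49574 + I*√13948271 ≈ -49574.0 + 3734.7*I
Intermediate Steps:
√((-9359 + 7975)*(11543 + J) - 11391) - 49574 = √((-9359 + 7975)*(11543 - 1473) - 11391) - 49574 = √(-1384*10070 - 11391) - 49574 = √(-13936880 - 11391) - 49574 = √(-13948271) - 49574 = I*√13948271 - 49574 = -49574 + I*√13948271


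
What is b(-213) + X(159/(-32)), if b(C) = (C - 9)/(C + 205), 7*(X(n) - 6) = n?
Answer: 7401/224 ≈ 33.040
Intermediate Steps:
X(n) = 6 + n/7
b(C) = (-9 + C)/(205 + C)
b(-213) + X(159/(-32)) = (-9 - 213)/(205 - 213) + (6 + (159/(-32))/7) = -222/(-8) + (6 + (159*(-1/32))/7) = -⅛*(-222) + (6 + (⅐)*(-159/32)) = 111/4 + (6 - 159/224) = 111/4 + 1185/224 = 7401/224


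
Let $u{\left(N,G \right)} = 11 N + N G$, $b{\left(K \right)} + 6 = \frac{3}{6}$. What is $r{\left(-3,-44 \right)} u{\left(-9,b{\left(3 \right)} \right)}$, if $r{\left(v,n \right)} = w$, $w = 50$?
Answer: $-2475$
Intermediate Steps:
$b{\left(K \right)} = - \frac{11}{2}$ ($b{\left(K \right)} = -6 + \frac{3}{6} = -6 + 3 \cdot \frac{1}{6} = -6 + \frac{1}{2} = - \frac{11}{2}$)
$r{\left(v,n \right)} = 50$
$u{\left(N,G \right)} = 11 N + G N$
$r{\left(-3,-44 \right)} u{\left(-9,b{\left(3 \right)} \right)} = 50 \left(- 9 \left(11 - \frac{11}{2}\right)\right) = 50 \left(\left(-9\right) \frac{11}{2}\right) = 50 \left(- \frac{99}{2}\right) = -2475$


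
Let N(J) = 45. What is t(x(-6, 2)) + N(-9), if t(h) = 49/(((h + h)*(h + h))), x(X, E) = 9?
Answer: 14629/324 ≈ 45.151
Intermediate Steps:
t(h) = 49/(4*h²) (t(h) = 49/(((2*h)*(2*h))) = 49/((4*h²)) = 49*(1/(4*h²)) = 49/(4*h²))
t(x(-6, 2)) + N(-9) = (49/4)/9² + 45 = (49/4)*(1/81) + 45 = 49/324 + 45 = 14629/324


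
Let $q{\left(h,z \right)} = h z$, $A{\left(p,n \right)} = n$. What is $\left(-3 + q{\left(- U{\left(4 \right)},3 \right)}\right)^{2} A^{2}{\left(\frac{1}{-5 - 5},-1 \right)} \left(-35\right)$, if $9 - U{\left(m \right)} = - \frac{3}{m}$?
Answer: $- \frac{582435}{16} \approx -36402.0$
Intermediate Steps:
$U{\left(m \right)} = 9 + \frac{3}{m}$ ($U{\left(m \right)} = 9 - - \frac{3}{m} = 9 + \frac{3}{m}$)
$\left(-3 + q{\left(- U{\left(4 \right)},3 \right)}\right)^{2} A^{2}{\left(\frac{1}{-5 - 5},-1 \right)} \left(-35\right) = \left(-3 + - (9 + \frac{3}{4}) 3\right)^{2} \left(-1\right)^{2} \left(-35\right) = \left(-3 + - (9 + 3 \cdot \frac{1}{4}) 3\right)^{2} \cdot 1 \left(-35\right) = \left(-3 + - (9 + \frac{3}{4}) 3\right)^{2} \cdot 1 \left(-35\right) = \left(-3 + \left(-1\right) \frac{39}{4} \cdot 3\right)^{2} \cdot 1 \left(-35\right) = \left(-3 - \frac{117}{4}\right)^{2} \cdot 1 \left(-35\right) = \left(- \frac{129}{4}\right)^{2} \cdot 1 \left(-35\right) = \frac{16641}{16} \cdot 1 \left(-35\right) = \frac{16641}{16} \left(-35\right) = - \frac{582435}{16}$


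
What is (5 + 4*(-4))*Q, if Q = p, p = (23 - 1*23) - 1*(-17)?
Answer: -187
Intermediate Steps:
p = 17 (p = (23 - 23) + 17 = 0 + 17 = 17)
Q = 17
(5 + 4*(-4))*Q = (5 + 4*(-4))*17 = (5 - 16)*17 = -11*17 = -187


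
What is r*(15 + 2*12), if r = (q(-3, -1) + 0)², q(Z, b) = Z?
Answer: 351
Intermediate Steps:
r = 9 (r = (-3 + 0)² = (-3)² = 9)
r*(15 + 2*12) = 9*(15 + 2*12) = 9*(15 + 24) = 9*39 = 351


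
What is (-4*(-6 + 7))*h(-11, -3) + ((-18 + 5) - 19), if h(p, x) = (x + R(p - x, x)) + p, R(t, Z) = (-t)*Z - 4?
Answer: 136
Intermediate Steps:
R(t, Z) = -4 - Z*t (R(t, Z) = -Z*t - 4 = -4 - Z*t)
h(p, x) = -4 + p + x - x*(p - x) (h(p, x) = (x + (-4 - x*(p - x))) + p = (-4 + x - x*(p - x)) + p = -4 + p + x - x*(p - x))
(-4*(-6 + 7))*h(-11, -3) + ((-18 + 5) - 19) = (-4*(-6 + 7))*(-4 - 11 - 3 - 1*(-3)*(-11 - 1*(-3))) + ((-18 + 5) - 19) = (-4*1)*(-4 - 11 - 3 - 1*(-3)*(-11 + 3)) + (-13 - 19) = -4*(-4 - 11 - 3 - 1*(-3)*(-8)) - 32 = -4*(-4 - 11 - 3 - 24) - 32 = -4*(-42) - 32 = 168 - 32 = 136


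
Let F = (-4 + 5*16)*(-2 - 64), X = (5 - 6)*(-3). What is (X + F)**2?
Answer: 25130169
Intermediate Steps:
X = 3 (X = -1*(-3) = 3)
F = -5016 (F = (-4 + 80)*(-66) = 76*(-66) = -5016)
(X + F)**2 = (3 - 5016)**2 = (-5013)**2 = 25130169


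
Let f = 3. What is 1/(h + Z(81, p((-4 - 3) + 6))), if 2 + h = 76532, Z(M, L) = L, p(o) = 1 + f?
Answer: 1/76534 ≈ 1.3066e-5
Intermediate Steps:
p(o) = 4 (p(o) = 1 + 3 = 4)
h = 76530 (h = -2 + 76532 = 76530)
1/(h + Z(81, p((-4 - 3) + 6))) = 1/(76530 + 4) = 1/76534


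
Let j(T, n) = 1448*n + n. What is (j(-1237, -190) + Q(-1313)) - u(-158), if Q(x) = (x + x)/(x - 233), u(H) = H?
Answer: -212691183/773 ≈ -2.7515e+5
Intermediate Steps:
j(T, n) = 1449*n
Q(x) = 2*x/(-233 + x) (Q(x) = (2*x)/(-233 + x) = 2*x/(-233 + x))
(j(-1237, -190) + Q(-1313)) - u(-158) = (1449*(-190) + 2*(-1313)/(-233 - 1313)) - 1*(-158) = (-275310 + 2*(-1313)/(-1546)) + 158 = (-275310 + 2*(-1313)*(-1/1546)) + 158 = (-275310 + 1313/773) + 158 = -212813317/773 + 158 = -212691183/773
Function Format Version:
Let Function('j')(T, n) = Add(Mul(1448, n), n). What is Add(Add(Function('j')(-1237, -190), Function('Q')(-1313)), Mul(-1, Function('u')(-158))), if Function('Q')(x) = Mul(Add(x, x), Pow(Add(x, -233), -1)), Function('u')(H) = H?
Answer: Rational(-212691183, 773) ≈ -2.7515e+5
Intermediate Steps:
Function('j')(T, n) = Mul(1449, n)
Function('Q')(x) = Mul(2, x, Pow(Add(-233, x), -1)) (Function('Q')(x) = Mul(Mul(2, x), Pow(Add(-233, x), -1)) = Mul(2, x, Pow(Add(-233, x), -1)))
Add(Add(Function('j')(-1237, -190), Function('Q')(-1313)), Mul(-1, Function('u')(-158))) = Add(Add(Mul(1449, -190), Mul(2, -1313, Pow(Add(-233, -1313), -1))), Mul(-1, -158)) = Add(Add(-275310, Mul(2, -1313, Pow(-1546, -1))), 158) = Add(Add(-275310, Mul(2, -1313, Rational(-1, 1546))), 158) = Add(Add(-275310, Rational(1313, 773)), 158) = Add(Rational(-212813317, 773), 158) = Rational(-212691183, 773)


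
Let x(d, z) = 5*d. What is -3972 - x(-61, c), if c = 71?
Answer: -3667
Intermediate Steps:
-3972 - x(-61, c) = -3972 - 5*(-61) = -3972 - 1*(-305) = -3972 + 305 = -3667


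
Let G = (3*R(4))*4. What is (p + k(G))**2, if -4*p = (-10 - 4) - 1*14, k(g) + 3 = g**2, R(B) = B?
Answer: 5326864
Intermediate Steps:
G = 48 (G = (3*4)*4 = 12*4 = 48)
k(g) = -3 + g**2
p = 7 (p = -((-10 - 4) - 1*14)/4 = -(-14 - 14)/4 = -1/4*(-28) = 7)
(p + k(G))**2 = (7 + (-3 + 48**2))**2 = (7 + (-3 + 2304))**2 = (7 + 2301)**2 = 2308**2 = 5326864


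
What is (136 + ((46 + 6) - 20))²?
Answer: 28224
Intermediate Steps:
(136 + ((46 + 6) - 20))² = (136 + (52 - 20))² = (136 + 32)² = 168² = 28224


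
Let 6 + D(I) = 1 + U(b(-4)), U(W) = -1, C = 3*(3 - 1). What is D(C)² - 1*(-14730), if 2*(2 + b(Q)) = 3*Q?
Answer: 14766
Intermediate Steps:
C = 6 (C = 3*2 = 6)
b(Q) = -2 + 3*Q/2 (b(Q) = -2 + (3*Q)/2 = -2 + 3*Q/2)
D(I) = -6 (D(I) = -6 + (1 - 1) = -6 + 0 = -6)
D(C)² - 1*(-14730) = (-6)² - 1*(-14730) = 36 + 14730 = 14766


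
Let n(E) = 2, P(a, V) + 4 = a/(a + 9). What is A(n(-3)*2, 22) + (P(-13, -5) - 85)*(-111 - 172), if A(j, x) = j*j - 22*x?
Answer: 95197/4 ≈ 23799.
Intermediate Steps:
P(a, V) = -4 + a/(9 + a) (P(a, V) = -4 + a/(a + 9) = -4 + a/(9 + a))
A(j, x) = j² - 22*x
A(n(-3)*2, 22) + (P(-13, -5) - 85)*(-111 - 172) = ((2*2)² - 22*22) + (3*(-12 - 1*(-13))/(9 - 13) - 85)*(-111 - 172) = (4² - 484) + (3*(-12 + 13)/(-4) - 85)*(-283) = (16 - 484) + (3*(-¼)*1 - 85)*(-283) = -468 + (-¾ - 85)*(-283) = -468 - 343/4*(-283) = -468 + 97069/4 = 95197/4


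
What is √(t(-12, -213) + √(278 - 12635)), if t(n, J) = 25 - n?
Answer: √(37 + 3*I*√1373) ≈ 8.7795 + 6.3308*I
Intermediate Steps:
√(t(-12, -213) + √(278 - 12635)) = √((25 - 1*(-12)) + √(278 - 12635)) = √((25 + 12) + √(-12357)) = √(37 + 3*I*√1373)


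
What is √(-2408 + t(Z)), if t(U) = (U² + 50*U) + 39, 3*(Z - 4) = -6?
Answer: I*√2265 ≈ 47.592*I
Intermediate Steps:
Z = 2 (Z = 4 + (⅓)*(-6) = 4 - 2 = 2)
t(U) = 39 + U² + 50*U
√(-2408 + t(Z)) = √(-2408 + (39 + 2² + 50*2)) = √(-2408 + (39 + 4 + 100)) = √(-2408 + 143) = √(-2265) = I*√2265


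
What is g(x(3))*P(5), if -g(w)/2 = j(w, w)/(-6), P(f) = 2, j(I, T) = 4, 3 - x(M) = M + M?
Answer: 8/3 ≈ 2.6667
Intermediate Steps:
x(M) = 3 - 2*M (x(M) = 3 - (M + M) = 3 - 2*M)
g(w) = 4/3 (g(w) = -8/(-6) = -8*(-1)/6 = -2*(-⅔) = 4/3)
g(x(3))*P(5) = (4/3)*2 = 8/3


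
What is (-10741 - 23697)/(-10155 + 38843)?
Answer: -17219/14344 ≈ -1.2004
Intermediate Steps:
(-10741 - 23697)/(-10155 + 38843) = -34438/28688 = -34438*1/28688 = -17219/14344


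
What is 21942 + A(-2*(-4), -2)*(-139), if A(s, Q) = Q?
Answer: 22220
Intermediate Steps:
21942 + A(-2*(-4), -2)*(-139) = 21942 - 2*(-139) = 21942 + 278 = 22220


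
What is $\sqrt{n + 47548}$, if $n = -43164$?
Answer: $4 \sqrt{274} \approx 66.212$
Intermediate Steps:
$\sqrt{n + 47548} = \sqrt{-43164 + 47548} = \sqrt{4384} = 4 \sqrt{274}$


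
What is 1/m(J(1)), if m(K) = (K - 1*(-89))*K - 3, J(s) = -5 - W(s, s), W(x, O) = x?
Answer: -1/501 ≈ -0.0019960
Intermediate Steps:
J(s) = -5 - s
m(K) = -3 + K*(89 + K) (m(K) = (K + 89)*K - 3 = (89 + K)*K - 3 = K*(89 + K) - 3 = -3 + K*(89 + K))
1/m(J(1)) = 1/(-3 + (-5 - 1*1)² + 89*(-5 - 1*1)) = 1/(-3 + (-5 - 1)² + 89*(-5 - 1)) = 1/(-3 + (-6)² + 89*(-6)) = 1/(-3 + 36 - 534) = 1/(-501) = -1/501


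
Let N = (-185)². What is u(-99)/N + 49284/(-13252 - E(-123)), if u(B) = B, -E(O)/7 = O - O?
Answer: -422014212/113387425 ≈ -3.7219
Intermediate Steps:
E(O) = 0 (E(O) = -7*(O - O) = -7*0 = 0)
N = 34225
u(-99)/N + 49284/(-13252 - E(-123)) = -99/34225 + 49284/(-13252 - 1*0) = -99*1/34225 + 49284/(-13252 + 0) = -99/34225 + 49284/(-13252) = -99/34225 + 49284*(-1/13252) = -99/34225 - 12321/3313 = -422014212/113387425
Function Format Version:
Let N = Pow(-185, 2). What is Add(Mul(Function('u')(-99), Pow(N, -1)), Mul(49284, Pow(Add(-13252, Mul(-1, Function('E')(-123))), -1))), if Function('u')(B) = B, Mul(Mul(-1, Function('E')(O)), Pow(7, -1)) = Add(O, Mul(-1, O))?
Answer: Rational(-422014212, 113387425) ≈ -3.7219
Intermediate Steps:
Function('E')(O) = 0 (Function('E')(O) = Mul(-7, Add(O, Mul(-1, O))) = Mul(-7, 0) = 0)
N = 34225
Add(Mul(Function('u')(-99), Pow(N, -1)), Mul(49284, Pow(Add(-13252, Mul(-1, Function('E')(-123))), -1))) = Add(Mul(-99, Pow(34225, -1)), Mul(49284, Pow(Add(-13252, Mul(-1, 0)), -1))) = Add(Mul(-99, Rational(1, 34225)), Mul(49284, Pow(Add(-13252, 0), -1))) = Add(Rational(-99, 34225), Mul(49284, Pow(-13252, -1))) = Add(Rational(-99, 34225), Mul(49284, Rational(-1, 13252))) = Add(Rational(-99, 34225), Rational(-12321, 3313)) = Rational(-422014212, 113387425)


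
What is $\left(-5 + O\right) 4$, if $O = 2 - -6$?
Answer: $12$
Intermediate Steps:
$O = 8$ ($O = 2 + 6 = 8$)
$\left(-5 + O\right) 4 = \left(-5 + 8\right) 4 = 3 \cdot 4 = 12$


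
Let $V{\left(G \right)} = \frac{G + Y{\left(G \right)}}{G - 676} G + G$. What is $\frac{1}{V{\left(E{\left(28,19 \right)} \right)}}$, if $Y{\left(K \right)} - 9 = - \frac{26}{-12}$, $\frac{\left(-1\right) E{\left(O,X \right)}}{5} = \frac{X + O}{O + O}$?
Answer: $- \frac{3199644}{13289485} \approx -0.24077$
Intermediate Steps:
$E{\left(O,X \right)} = - \frac{5 \left(O + X\right)}{2 O}$ ($E{\left(O,X \right)} = - 5 \frac{X + O}{O + O} = - 5 \frac{O + X}{2 O} = - \frac{5 \left(O + X\right)}{2 O}$)
$Y{\left(K \right)} = \frac{67}{6}$ ($Y{\left(K \right)} = 9 - \frac{26}{-12} = 9 - - \frac{13}{6} = 9 + \frac{13}{6} = \frac{67}{6}$)
$V{\left(G \right)} = G + \frac{G \left(\frac{67}{6} + G\right)}{-676 + G}$ ($V{\left(G \right)} = \frac{G + \frac{67}{6}}{G - 676} G + G = \frac{\frac{67}{6} + G}{-676 + G} G + G = \frac{G \left(\frac{67}{6} + G\right)}{-676 + G} + G = G + \frac{G \left(\frac{67}{6} + G\right)}{-676 + G}$)
$\frac{1}{V{\left(E{\left(28,19 \right)} \right)}} = \frac{1}{\frac{1}{6} \frac{5 \left(\left(-1\right) 28 - 19\right)}{2 \cdot 28} \frac{1}{-676 + \frac{5 \left(\left(-1\right) 28 - 19\right)}{2 \cdot 28}} \left(-3989 + 12 \frac{5 \left(\left(-1\right) 28 - 19\right)}{2 \cdot 28}\right)} = \frac{1}{\frac{1}{6} \cdot \frac{5}{2} \cdot \frac{1}{28} \left(-28 - 19\right) \frac{1}{-676 + \frac{5}{2} \cdot \frac{1}{28} \left(-28 - 19\right)} \left(-3989 + 12 \cdot \frac{5}{2} \cdot \frac{1}{28} \left(-28 - 19\right)\right)} = \frac{1}{\frac{1}{6} \cdot \frac{5}{2} \cdot \frac{1}{28} \left(-47\right) \frac{1}{-676 + \frac{5}{2} \cdot \frac{1}{28} \left(-47\right)} \left(-3989 + 12 \cdot \frac{5}{2} \cdot \frac{1}{28} \left(-47\right)\right)} = \frac{1}{\frac{1}{6} \left(- \frac{235}{56}\right) \frac{1}{-676 - \frac{235}{56}} \left(-3989 + 12 \left(- \frac{235}{56}\right)\right)} = \frac{1}{\frac{1}{6} \left(- \frac{235}{56}\right) \frac{1}{- \frac{38091}{56}} \left(-3989 - \frac{705}{14}\right)} = \frac{1}{\frac{1}{6} \left(- \frac{235}{56}\right) \left(- \frac{56}{38091}\right) \left(- \frac{56551}{14}\right)} = \frac{1}{- \frac{13289485}{3199644}} = - \frac{3199644}{13289485}$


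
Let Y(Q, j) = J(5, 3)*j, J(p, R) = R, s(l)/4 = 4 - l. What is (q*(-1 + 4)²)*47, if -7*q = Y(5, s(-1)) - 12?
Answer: -20304/7 ≈ -2900.6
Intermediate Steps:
s(l) = 16 - 4*l (s(l) = 4*(4 - l) = 16 - 4*l)
Y(Q, j) = 3*j
q = -48/7 (q = -(3*(16 - 4*(-1)) - 12)/7 = -(3*(16 + 4) - 12)/7 = -(3*20 - 12)/7 = -(60 - 12)/7 = -⅐*48 = -48/7 ≈ -6.8571)
(q*(-1 + 4)²)*47 = -48*(-1 + 4)²/7*47 = -48/7*3²*47 = -48/7*9*47 = -432/7*47 = -20304/7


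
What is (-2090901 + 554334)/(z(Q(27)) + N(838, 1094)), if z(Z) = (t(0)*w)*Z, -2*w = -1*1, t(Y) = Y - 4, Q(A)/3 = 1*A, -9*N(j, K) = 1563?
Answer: 4609701/1007 ≈ 4577.7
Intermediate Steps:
N(j, K) = -521/3 (N(j, K) = -⅑*1563 = -521/3)
Q(A) = 3*A (Q(A) = 3*(1*A) = 3*A)
t(Y) = -4 + Y
w = ½ (w = -(-1)/2 = -½*(-1) = ½ ≈ 0.50000)
z(Z) = -2*Z (z(Z) = ((-4 + 0)*(½))*Z = (-4*½)*Z = -2*Z)
(-2090901 + 554334)/(z(Q(27)) + N(838, 1094)) = (-2090901 + 554334)/(-6*27 - 521/3) = -1536567/(-2*81 - 521/3) = -1536567/(-162 - 521/3) = -1536567/(-1007/3) = -1536567*(-3/1007) = 4609701/1007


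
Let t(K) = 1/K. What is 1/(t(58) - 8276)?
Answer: -58/480007 ≈ -0.00012083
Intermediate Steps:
1/(t(58) - 8276) = 1/(1/58 - 8276) = 1/(-480007/58) = -58/480007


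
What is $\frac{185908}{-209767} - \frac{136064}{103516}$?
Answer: $- \frac{11946547404}{5428560193} \approx -2.2007$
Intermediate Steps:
$\frac{185908}{-209767} - \frac{136064}{103516} = 185908 \left(- \frac{1}{209767}\right) - \frac{34016}{25879} = - \frac{185908}{209767} - \frac{34016}{25879} = - \frac{11946547404}{5428560193}$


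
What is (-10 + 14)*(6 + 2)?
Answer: 32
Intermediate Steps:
(-10 + 14)*(6 + 2) = 4*8 = 32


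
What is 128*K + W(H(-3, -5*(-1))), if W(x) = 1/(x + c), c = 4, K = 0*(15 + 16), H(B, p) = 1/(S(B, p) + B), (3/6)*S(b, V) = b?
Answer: 9/35 ≈ 0.25714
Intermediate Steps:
S(b, V) = 2*b
H(B, p) = 1/(3*B) (H(B, p) = 1/(2*B + B) = 1/(3*B))
K = 0 (K = 0*31 = 0)
W(x) = 1/(4 + x) (W(x) = 1/(x + 4) = 1/(4 + x))
128*K + W(H(-3, -5*(-1))) = 128*0 + 1/(4 + (⅓)/(-3)) = 0 + 1/(4 + (⅓)*(-⅓)) = 0 + 1/(4 - ⅑) = 0 + 1/(35/9) = 0 + 9/35 = 9/35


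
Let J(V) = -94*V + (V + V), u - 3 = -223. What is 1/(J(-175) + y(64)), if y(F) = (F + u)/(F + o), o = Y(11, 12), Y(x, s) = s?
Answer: 19/305861 ≈ 6.2120e-5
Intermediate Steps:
o = 12
u = -220 (u = 3 - 223 = -220)
y(F) = (-220 + F)/(12 + F) (y(F) = (F - 220)/(F + 12) = (-220 + F)/(12 + F))
J(V) = -92*V (J(V) = -94*V + 2*V = -92*V)
1/(J(-175) + y(64)) = 1/(-92*(-175) + (-220 + 64)/(12 + 64)) = 1/(16100 - 156/76) = 1/(16100 + (1/76)*(-156)) = 1/(16100 - 39/19) = 1/(305861/19) = 19/305861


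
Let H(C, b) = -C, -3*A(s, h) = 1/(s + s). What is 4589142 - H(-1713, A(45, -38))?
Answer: 4587429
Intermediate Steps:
A(s, h) = -1/(6*s) (A(s, h) = -1/(3*(s + s)) = -1/(2*s)/3 = -1/(6*s))
4589142 - H(-1713, A(45, -38)) = 4589142 - (-1)*(-1713) = 4589142 - 1*1713 = 4589142 - 1713 = 4587429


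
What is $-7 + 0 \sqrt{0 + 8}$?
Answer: $-7$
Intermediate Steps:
$-7 + 0 \sqrt{0 + 8} = -7 + 0 \sqrt{8} = -7 + 0 \cdot 2 \sqrt{2} = -7 + 0 = -7$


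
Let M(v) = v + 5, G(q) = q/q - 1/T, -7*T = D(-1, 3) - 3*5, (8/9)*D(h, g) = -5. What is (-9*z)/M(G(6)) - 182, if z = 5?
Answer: -177413/934 ≈ -189.95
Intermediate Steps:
D(h, g) = -45/8 (D(h, g) = (9/8)*(-5) = -45/8)
T = 165/56 (T = -(-45/8 - 3*5)/7 = -(-45/8 - 15)/7 = -⅐*(-165/8) = 165/56 ≈ 2.9464)
G(q) = 109/165 (G(q) = q/q - 1/165/56 = 1 - 1*56/165 = 1 - 56/165 = 109/165)
M(v) = 5 + v
(-9*z)/M(G(6)) - 182 = (-9*5)/(5 + 109/165) - 182 = -45/934/165 - 182 = -45*165/934 - 182 = -7425/934 - 182 = -177413/934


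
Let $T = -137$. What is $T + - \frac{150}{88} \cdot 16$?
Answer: $- \frac{1807}{11} \approx -164.27$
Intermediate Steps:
$T + - \frac{150}{88} \cdot 16 = -137 + - \frac{150}{88} \cdot 16 = -137 + \left(-150\right) \frac{1}{88} \cdot 16 = -137 - \frac{300}{11} = - \frac{1807}{11}$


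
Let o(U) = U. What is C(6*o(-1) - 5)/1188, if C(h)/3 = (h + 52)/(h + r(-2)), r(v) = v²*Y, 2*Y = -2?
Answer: -41/5940 ≈ -0.0069024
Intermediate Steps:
Y = -1 (Y = (½)*(-2) = -1)
r(v) = -v² (r(v) = v²*(-1) = -v²)
C(h) = 3*(52 + h)/(-4 + h) (C(h) = 3*((h + 52)/(h - 1*(-2)²)) = 3*((52 + h)/(h - 1*4)) = 3*((52 + h)/(h - 4)) = 3*((52 + h)/(-4 + h)) = 3*(52 + h)/(-4 + h))
C(6*o(-1) - 5)/1188 = (3*(52 + (6*(-1) - 5))/(-4 + (6*(-1) - 5)))/1188 = (3*(52 + (-6 - 5))/(-4 + (-6 - 5)))*(1/1188) = (3*(52 - 11)/(-4 - 11))*(1/1188) = (3*41/(-15))*(1/1188) = (3*(-1/15)*41)*(1/1188) = -41/5*1/1188 = -41/5940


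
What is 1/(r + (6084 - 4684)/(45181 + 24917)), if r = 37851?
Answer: 5007/189520057 ≈ 2.6419e-5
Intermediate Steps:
1/(r + (6084 - 4684)/(45181 + 24917)) = 1/(37851 + (6084 - 4684)/(45181 + 24917)) = 1/(37851 + 1400/70098) = 1/(37851 + 1400*(1/70098)) = 1/(37851 + 100/5007) = 1/(189520057/5007) = 5007/189520057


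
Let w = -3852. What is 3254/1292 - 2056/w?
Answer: 1898845/622098 ≈ 3.0523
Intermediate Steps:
3254/1292 - 2056/w = 3254/1292 - 2056/(-3852) = 3254*(1/1292) - 2056*(-1/3852) = 1627/646 + 514/963 = 1898845/622098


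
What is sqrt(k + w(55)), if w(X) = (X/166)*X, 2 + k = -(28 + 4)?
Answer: 3*I*sqrt(48306)/166 ≈ 3.972*I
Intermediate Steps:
k = -34 (k = -2 - (28 + 4) = -2 - 1*32 = -2 - 32 = -34)
w(X) = X**2/166 (w(X) = (X*(1/166))*X = (X/166)*X = X**2/166)
sqrt(k + w(55)) = sqrt(-34 + (1/166)*55**2) = sqrt(-34 + (1/166)*3025) = sqrt(-34 + 3025/166) = sqrt(-2619/166) = 3*I*sqrt(48306)/166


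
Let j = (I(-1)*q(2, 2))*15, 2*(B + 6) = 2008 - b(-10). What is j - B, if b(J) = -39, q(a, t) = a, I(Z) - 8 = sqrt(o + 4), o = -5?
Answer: -1555/2 + 30*I ≈ -777.5 + 30.0*I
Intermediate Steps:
I(Z) = 8 + I (I(Z) = 8 + sqrt(-5 + 4) = 8 + sqrt(-1) = 8 + I)
B = 2035/2 (B = -6 + (2008 - 1*(-39))/2 = -6 + (2008 + 39)/2 = -6 + (1/2)*2047 = -6 + 2047/2 = 2035/2 ≈ 1017.5)
j = 240 + 30*I (j = ((8 + I)*2)*15 = (16 + 2*I)*15 = 240 + 30*I ≈ 240.0 + 30.0*I)
j - B = (240 + 30*I) - 1*2035/2 = (240 + 30*I) - 2035/2 = -1555/2 + 30*I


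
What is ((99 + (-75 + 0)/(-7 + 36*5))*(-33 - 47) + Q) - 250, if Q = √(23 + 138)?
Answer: -1407410/173 + √161 ≈ -8122.6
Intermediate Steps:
Q = √161 ≈ 12.689
((99 + (-75 + 0)/(-7 + 36*5))*(-33 - 47) + Q) - 250 = ((99 + (-75 + 0)/(-7 + 36*5))*(-33 - 47) + √161) - 250 = ((99 - 75/(-7 + 180))*(-80) + √161) - 250 = ((99 - 75/173)*(-80) + √161) - 250 = ((17052/173)*(-80) + √161) - 250 = (-1364160/173 + √161) - 250 = -1407410/173 + √161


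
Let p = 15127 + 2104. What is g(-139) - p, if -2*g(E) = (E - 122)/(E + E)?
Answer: -9580697/556 ≈ -17231.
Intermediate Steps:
p = 17231
g(E) = -(-122 + E)/(4*E) (g(E) = -(E - 122)/(2*(E + E)) = -(-122 + E)/(2*(2*E)) = -(-122 + E)*1/(2*E)/2 = -(-122 + E)/(4*E))
g(-139) - p = (¼)*(122 - 1*(-139))/(-139) - 1*17231 = (¼)*(-1/139)*(122 + 139) - 17231 = (¼)*(-1/139)*261 - 17231 = -261/556 - 17231 = -9580697/556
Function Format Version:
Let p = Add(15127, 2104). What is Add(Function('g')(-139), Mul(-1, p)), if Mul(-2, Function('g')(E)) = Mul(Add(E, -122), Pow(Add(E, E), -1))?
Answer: Rational(-9580697, 556) ≈ -17231.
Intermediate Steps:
p = 17231
Function('g')(E) = Mul(Rational(-1, 4), Pow(E, -1), Add(-122, E)) (Function('g')(E) = Mul(Rational(-1, 2), Mul(Add(E, -122), Pow(Add(E, E), -1))) = Mul(Rational(-1, 2), Mul(Add(-122, E), Pow(Mul(2, E), -1))) = Mul(Rational(-1, 2), Mul(Add(-122, E), Mul(Rational(1, 2), Pow(E, -1)))) = Mul(Rational(-1, 2), Mul(Rational(1, 2), Pow(E, -1), Add(-122, E))) = Mul(Rational(-1, 4), Pow(E, -1), Add(-122, E)))
Add(Function('g')(-139), Mul(-1, p)) = Add(Mul(Rational(1, 4), Pow(-139, -1), Add(122, Mul(-1, -139))), Mul(-1, 17231)) = Add(Mul(Rational(1, 4), Rational(-1, 139), Add(122, 139)), -17231) = Add(Mul(Rational(1, 4), Rational(-1, 139), 261), -17231) = Add(Rational(-261, 556), -17231) = Rational(-9580697, 556)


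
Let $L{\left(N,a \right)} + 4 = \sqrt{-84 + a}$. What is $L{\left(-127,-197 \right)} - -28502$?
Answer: $28498 + i \sqrt{281} \approx 28498.0 + 16.763 i$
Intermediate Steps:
$L{\left(N,a \right)} = -4 + \sqrt{-84 + a}$
$L{\left(-127,-197 \right)} - -28502 = \left(-4 + \sqrt{-84 - 197}\right) - -28502 = \left(-4 + \sqrt{-281}\right) + 28502 = \left(-4 + i \sqrt{281}\right) + 28502 = 28498 + i \sqrt{281}$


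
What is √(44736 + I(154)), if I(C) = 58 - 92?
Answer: √44702 ≈ 211.43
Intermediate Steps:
I(C) = -34
√(44736 + I(154)) = √(44736 - 34) = √44702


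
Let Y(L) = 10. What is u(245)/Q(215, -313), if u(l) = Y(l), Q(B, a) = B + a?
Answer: -5/49 ≈ -0.10204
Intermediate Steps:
u(l) = 10
u(245)/Q(215, -313) = 10/(215 - 313) = 10/(-98) = 10*(-1/98) = -5/49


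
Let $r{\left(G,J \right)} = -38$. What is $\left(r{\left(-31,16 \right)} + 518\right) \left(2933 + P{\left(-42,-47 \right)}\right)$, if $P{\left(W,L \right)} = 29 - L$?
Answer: $1444320$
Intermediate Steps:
$\left(r{\left(-31,16 \right)} + 518\right) \left(2933 + P{\left(-42,-47 \right)}\right) = \left(-38 + 518\right) \left(2933 + \left(29 - -47\right)\right) = 480 \left(2933 + \left(29 + 47\right)\right) = 480 \left(2933 + 76\right) = 480 \cdot 3009 = 1444320$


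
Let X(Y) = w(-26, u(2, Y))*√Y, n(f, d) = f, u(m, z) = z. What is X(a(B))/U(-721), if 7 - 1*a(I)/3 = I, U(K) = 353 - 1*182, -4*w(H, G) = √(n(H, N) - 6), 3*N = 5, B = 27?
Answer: 2*√30/171 ≈ 0.064061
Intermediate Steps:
N = 5/3 (N = (⅓)*5 = 5/3 ≈ 1.6667)
w(H, G) = -√(-6 + H)/4 (w(H, G) = -√(H - 6)/4 = -√(-6 + H)/4)
U(K) = 171 (U(K) = 353 - 182 = 171)
a(I) = 21 - 3*I
X(Y) = -I*√2*√Y (X(Y) = (-√(-6 - 26)/4)*√Y = (-I*√2)*√Y = -I*√2*√Y)
X(a(B))/U(-721) = -I*√2*√(21 - 3*27)/171 = -I*√2*√(21 - 81)*(1/171) = -I*√2*√(-60)*(1/171) = -I*√2*2*I*√15*(1/171) = (2*√30)*(1/171) = 2*√30/171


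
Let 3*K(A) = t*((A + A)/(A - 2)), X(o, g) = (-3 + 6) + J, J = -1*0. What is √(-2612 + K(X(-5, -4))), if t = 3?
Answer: I*√2606 ≈ 51.049*I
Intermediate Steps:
J = 0
X(o, g) = 3 (X(o, g) = (-3 + 6) + 0 = 3 + 0 = 3)
K(A) = 2*A/(-2 + A) (K(A) = (3*((A + A)/(A - 2)))/3 = (3*((2*A)/(-2 + A)))/3 = (3*(2*A/(-2 + A)))/3 = (6*A/(-2 + A))/3 = 2*A/(-2 + A))
√(-2612 + K(X(-5, -4))) = √(-2612 + 2*3/(-2 + 3)) = √(-2612 + 2*3/1) = √(-2612 + 2*3*1) = √(-2612 + 6) = √(-2606) = I*√2606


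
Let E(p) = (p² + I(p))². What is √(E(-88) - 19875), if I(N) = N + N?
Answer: √57254749 ≈ 7566.7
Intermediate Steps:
I(N) = 2*N
E(p) = (p² + 2*p)²
√(E(-88) - 19875) = √((-88)²*(2 - 88)² - 19875) = √(7744*(-86)² - 19875) = √(7744*7396 - 19875) = √(57274624 - 19875) = √57254749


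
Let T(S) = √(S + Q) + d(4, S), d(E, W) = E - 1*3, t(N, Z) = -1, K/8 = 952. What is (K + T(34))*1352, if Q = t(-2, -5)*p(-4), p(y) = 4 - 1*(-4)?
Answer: 10298184 + 1352*√26 ≈ 1.0305e+7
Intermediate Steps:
K = 7616 (K = 8*952 = 7616)
p(y) = 8 (p(y) = 4 + 4 = 8)
d(E, W) = -3 + E (d(E, W) = E - 3 = -3 + E)
Q = -8 (Q = -1*8 = -8)
T(S) = 1 + √(-8 + S) (T(S) = √(S - 8) + (-3 + 4) = √(-8 + S) + 1 = 1 + √(-8 + S))
(K + T(34))*1352 = (7616 + (1 + √(-8 + 34)))*1352 = (7616 + (1 + √26))*1352 = (7617 + √26)*1352 = 10298184 + 1352*√26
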